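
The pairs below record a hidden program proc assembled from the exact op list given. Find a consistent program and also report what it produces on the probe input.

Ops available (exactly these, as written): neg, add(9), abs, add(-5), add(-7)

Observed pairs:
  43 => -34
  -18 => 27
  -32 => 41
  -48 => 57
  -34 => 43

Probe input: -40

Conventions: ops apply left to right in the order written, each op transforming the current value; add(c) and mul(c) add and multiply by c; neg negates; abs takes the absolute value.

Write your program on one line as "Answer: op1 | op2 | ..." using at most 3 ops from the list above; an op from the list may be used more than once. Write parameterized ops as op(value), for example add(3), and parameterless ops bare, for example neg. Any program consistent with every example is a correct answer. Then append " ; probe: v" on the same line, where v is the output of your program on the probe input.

neg | add(9) ; probe: 49

Check, running the answer program on each example:
  43 -> -43 -> -34
  -18 -> 18 -> 27
  -32 -> 32 -> 41
  -48 -> 48 -> 57
  -34 -> 34 -> 43
  probe: -40 -> 40 -> 49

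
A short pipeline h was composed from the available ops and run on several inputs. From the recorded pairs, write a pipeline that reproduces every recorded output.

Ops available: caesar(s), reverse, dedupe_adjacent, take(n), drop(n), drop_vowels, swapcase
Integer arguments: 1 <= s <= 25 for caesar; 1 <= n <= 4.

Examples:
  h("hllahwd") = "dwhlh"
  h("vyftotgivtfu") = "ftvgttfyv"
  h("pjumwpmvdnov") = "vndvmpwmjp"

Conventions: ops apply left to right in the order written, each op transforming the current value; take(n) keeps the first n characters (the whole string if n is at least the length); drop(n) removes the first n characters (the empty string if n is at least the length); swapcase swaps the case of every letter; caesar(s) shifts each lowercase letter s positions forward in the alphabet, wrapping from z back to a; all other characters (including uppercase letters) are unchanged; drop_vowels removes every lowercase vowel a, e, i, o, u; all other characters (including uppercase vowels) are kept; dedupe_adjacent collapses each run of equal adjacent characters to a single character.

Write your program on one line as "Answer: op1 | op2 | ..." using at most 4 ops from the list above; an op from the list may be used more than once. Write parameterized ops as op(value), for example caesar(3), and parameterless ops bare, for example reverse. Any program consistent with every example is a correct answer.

reverse | dedupe_adjacent | drop_vowels

Check, running the answer program on each example:
  "hllahwd" -> "dwhallh" -> "dwhalh" -> "dwhlh"
  "vyftotgivtfu" -> "uftvigtotfyv" -> "uftvigtotfyv" -> "ftvgttfyv"
  "pjumwpmvdnov" -> "vondvmpwmujp" -> "vondvmpwmujp" -> "vndvmpwmjp"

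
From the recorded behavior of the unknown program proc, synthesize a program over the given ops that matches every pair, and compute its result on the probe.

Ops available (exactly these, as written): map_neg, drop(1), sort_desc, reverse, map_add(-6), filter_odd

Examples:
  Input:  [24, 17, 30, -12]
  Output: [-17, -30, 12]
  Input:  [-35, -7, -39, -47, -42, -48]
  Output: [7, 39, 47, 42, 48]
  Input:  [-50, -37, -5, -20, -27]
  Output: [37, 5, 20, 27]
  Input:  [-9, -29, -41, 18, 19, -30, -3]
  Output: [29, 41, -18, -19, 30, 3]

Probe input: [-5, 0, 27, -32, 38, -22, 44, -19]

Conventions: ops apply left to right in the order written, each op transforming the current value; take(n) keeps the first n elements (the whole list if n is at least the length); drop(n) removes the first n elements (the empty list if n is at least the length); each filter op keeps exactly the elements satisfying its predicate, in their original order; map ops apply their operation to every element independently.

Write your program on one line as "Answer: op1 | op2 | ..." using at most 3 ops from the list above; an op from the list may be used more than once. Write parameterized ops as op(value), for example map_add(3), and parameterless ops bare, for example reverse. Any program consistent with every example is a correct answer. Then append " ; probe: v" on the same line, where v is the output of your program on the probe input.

drop(1) | map_neg ; probe: [0, -27, 32, -38, 22, -44, 19]

Check, running the answer program on each example:
  [24, 17, 30, -12] -> [17, 30, -12] -> [-17, -30, 12]
  [-35, -7, -39, -47, -42, -48] -> [-7, -39, -47, -42, -48] -> [7, 39, 47, 42, 48]
  [-50, -37, -5, -20, -27] -> [-37, -5, -20, -27] -> [37, 5, 20, 27]
  [-9, -29, -41, 18, 19, -30, -3] -> [-29, -41, 18, 19, -30, -3] -> [29, 41, -18, -19, 30, 3]
  probe: [-5, 0, 27, -32, 38, -22, 44, -19] -> [0, 27, -32, 38, -22, 44, -19] -> [0, -27, 32, -38, 22, -44, 19]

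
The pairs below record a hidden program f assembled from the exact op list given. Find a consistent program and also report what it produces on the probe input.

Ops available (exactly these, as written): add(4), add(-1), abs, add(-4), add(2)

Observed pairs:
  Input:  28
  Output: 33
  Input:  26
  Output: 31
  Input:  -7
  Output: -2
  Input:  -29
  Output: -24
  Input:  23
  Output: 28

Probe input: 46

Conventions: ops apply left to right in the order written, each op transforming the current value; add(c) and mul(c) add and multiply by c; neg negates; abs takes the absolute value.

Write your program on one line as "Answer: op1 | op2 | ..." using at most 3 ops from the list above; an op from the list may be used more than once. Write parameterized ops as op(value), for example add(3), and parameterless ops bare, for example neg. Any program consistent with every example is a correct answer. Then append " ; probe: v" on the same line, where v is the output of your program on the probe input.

add(2) | add(-1) | add(4) ; probe: 51

Check, running the answer program on each example:
  28 -> 30 -> 29 -> 33
  26 -> 28 -> 27 -> 31
  -7 -> -5 -> -6 -> -2
  -29 -> -27 -> -28 -> -24
  23 -> 25 -> 24 -> 28
  probe: 46 -> 48 -> 47 -> 51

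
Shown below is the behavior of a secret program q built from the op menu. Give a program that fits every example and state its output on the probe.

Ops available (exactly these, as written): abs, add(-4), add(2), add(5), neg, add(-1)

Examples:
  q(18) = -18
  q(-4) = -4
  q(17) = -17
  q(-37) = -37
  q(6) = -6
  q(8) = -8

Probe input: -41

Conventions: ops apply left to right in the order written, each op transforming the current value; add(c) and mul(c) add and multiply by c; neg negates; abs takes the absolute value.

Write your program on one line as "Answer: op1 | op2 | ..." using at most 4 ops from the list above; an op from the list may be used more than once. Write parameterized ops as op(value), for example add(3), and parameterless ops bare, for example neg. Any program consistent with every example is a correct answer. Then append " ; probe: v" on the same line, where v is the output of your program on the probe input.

neg | abs | neg ; probe: -41

Check, running the answer program on each example:
  18 -> -18 -> 18 -> -18
  -4 -> 4 -> 4 -> -4
  17 -> -17 -> 17 -> -17
  -37 -> 37 -> 37 -> -37
  6 -> -6 -> 6 -> -6
  8 -> -8 -> 8 -> -8
  probe: -41 -> 41 -> 41 -> -41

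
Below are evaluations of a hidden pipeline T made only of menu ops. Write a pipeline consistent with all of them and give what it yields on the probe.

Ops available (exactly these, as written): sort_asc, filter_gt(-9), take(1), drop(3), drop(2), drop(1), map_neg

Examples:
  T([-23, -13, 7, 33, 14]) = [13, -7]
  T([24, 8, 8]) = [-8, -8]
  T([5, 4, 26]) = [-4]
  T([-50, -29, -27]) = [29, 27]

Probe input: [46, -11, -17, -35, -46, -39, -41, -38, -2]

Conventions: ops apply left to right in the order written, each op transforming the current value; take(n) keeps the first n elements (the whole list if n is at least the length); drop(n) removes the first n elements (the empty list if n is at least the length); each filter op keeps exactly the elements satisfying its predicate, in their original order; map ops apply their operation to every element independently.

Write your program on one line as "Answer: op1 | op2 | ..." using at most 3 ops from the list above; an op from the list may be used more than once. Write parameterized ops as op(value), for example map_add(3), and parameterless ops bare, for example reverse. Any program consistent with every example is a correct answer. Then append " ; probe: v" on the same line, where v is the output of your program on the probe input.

map_neg | drop(1) | filter_gt(-9) ; probe: [11, 17, 35, 46, 39, 41, 38, 2]

Check, running the answer program on each example:
  [-23, -13, 7, 33, 14] -> [23, 13, -7, -33, -14] -> [13, -7, -33, -14] -> [13, -7]
  [24, 8, 8] -> [-24, -8, -8] -> [-8, -8] -> [-8, -8]
  [5, 4, 26] -> [-5, -4, -26] -> [-4, -26] -> [-4]
  [-50, -29, -27] -> [50, 29, 27] -> [29, 27] -> [29, 27]
  probe: [46, -11, -17, -35, -46, -39, -41, -38, -2] -> [-46, 11, 17, 35, 46, 39, 41, 38, 2] -> [11, 17, 35, 46, 39, 41, 38, 2] -> [11, 17, 35, 46, 39, 41, 38, 2]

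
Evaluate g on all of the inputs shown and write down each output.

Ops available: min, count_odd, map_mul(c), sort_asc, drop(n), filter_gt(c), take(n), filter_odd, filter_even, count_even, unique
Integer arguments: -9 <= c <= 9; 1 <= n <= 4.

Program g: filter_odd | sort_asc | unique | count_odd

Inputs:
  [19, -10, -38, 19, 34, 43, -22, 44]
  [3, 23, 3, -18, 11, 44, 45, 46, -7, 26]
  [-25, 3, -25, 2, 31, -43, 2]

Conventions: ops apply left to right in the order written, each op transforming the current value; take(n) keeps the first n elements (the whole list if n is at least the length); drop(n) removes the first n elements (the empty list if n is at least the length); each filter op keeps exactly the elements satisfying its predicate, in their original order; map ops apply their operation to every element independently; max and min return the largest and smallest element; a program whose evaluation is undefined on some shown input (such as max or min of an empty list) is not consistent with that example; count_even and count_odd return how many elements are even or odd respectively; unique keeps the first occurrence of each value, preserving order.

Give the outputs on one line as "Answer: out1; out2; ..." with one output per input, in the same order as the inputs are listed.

Execution, op by op:
  [19, -10, -38, 19, 34, 43, -22, 44] -> [19, 19, 43] -> [19, 19, 43] -> [19, 43] -> 2
  [3, 23, 3, -18, 11, 44, 45, 46, -7, 26] -> [3, 23, 3, 11, 45, -7] -> [-7, 3, 3, 11, 23, 45] -> [-7, 3, 11, 23, 45] -> 5
  [-25, 3, -25, 2, 31, -43, 2] -> [-25, 3, -25, 31, -43] -> [-43, -25, -25, 3, 31] -> [-43, -25, 3, 31] -> 4

2; 5; 4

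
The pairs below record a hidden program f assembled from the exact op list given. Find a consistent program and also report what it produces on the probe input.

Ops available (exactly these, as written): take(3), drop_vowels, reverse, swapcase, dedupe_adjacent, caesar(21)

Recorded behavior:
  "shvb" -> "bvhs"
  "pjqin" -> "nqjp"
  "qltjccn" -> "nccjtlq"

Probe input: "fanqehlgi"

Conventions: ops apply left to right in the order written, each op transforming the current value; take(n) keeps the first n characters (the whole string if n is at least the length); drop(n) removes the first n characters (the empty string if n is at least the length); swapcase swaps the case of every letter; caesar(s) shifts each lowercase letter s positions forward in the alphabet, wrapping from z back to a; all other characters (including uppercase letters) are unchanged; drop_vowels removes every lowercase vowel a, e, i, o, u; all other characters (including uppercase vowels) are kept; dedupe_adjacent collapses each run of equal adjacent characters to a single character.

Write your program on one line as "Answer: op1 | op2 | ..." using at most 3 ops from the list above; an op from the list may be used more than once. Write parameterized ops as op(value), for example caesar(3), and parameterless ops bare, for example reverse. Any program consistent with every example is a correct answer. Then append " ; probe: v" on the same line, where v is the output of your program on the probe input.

reverse | drop_vowels ; probe: "glhqnf"

Check, running the answer program on each example:
  "shvb" -> "bvhs" -> "bvhs"
  "pjqin" -> "niqjp" -> "nqjp"
  "qltjccn" -> "nccjtlq" -> "nccjtlq"
  probe: "fanqehlgi" -> "iglheqnaf" -> "glhqnf"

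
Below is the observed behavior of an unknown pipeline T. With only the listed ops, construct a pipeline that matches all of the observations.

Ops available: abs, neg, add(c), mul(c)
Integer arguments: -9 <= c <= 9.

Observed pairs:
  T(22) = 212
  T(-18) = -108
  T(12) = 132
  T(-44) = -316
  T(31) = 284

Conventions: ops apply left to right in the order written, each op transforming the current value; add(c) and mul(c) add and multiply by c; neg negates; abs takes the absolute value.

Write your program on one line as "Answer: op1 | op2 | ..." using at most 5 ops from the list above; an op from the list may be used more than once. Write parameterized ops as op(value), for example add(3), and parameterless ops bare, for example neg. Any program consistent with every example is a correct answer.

add(4) | mul(2) | mul(-1) | mul(-4) | add(4)

Check, running the answer program on each example:
  22 -> 26 -> 52 -> -52 -> 208 -> 212
  -18 -> -14 -> -28 -> 28 -> -112 -> -108
  12 -> 16 -> 32 -> -32 -> 128 -> 132
  -44 -> -40 -> -80 -> 80 -> -320 -> -316
  31 -> 35 -> 70 -> -70 -> 280 -> 284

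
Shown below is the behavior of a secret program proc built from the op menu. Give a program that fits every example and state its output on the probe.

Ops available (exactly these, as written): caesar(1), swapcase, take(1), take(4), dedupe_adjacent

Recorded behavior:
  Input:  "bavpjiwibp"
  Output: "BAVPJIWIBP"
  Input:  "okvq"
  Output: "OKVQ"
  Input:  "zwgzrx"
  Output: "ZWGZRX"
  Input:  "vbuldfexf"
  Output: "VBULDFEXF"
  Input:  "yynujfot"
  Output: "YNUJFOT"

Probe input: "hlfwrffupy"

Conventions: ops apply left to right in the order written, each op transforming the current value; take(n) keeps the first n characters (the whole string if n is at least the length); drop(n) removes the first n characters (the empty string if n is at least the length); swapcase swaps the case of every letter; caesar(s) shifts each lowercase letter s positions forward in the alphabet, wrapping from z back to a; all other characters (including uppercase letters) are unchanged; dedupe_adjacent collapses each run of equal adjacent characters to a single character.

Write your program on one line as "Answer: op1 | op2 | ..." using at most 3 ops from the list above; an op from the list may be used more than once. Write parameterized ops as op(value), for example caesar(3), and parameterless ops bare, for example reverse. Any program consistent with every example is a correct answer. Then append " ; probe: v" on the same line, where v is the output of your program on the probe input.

dedupe_adjacent | swapcase ; probe: "HLFWRFUPY"

Check, running the answer program on each example:
  "bavpjiwibp" -> "bavpjiwibp" -> "BAVPJIWIBP"
  "okvq" -> "okvq" -> "OKVQ"
  "zwgzrx" -> "zwgzrx" -> "ZWGZRX"
  "vbuldfexf" -> "vbuldfexf" -> "VBULDFEXF"
  "yynujfot" -> "ynujfot" -> "YNUJFOT"
  probe: "hlfwrffupy" -> "hlfwrfupy" -> "HLFWRFUPY"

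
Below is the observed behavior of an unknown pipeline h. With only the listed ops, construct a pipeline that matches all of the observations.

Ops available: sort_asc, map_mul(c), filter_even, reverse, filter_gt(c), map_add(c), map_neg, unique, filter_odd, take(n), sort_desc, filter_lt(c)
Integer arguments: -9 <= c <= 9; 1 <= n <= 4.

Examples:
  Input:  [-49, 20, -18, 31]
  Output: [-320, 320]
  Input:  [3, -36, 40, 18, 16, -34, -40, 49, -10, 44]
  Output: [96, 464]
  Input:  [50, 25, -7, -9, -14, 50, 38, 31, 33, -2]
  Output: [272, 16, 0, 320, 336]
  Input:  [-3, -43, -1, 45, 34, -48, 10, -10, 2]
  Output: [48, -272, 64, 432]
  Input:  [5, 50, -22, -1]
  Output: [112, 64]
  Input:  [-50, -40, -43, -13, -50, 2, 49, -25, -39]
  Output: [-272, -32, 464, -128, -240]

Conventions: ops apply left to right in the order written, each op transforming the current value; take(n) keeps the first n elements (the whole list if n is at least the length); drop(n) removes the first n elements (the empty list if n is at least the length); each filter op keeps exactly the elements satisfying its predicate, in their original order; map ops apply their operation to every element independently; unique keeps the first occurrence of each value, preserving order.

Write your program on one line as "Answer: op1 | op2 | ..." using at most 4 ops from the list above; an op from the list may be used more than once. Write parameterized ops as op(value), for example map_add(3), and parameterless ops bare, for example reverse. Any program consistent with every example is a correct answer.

map_add(6) | filter_odd | map_add(3) | map_mul(8)

Check, running the answer program on each example:
  [-49, 20, -18, 31] -> [-43, 26, -12, 37] -> [-43, 37] -> [-40, 40] -> [-320, 320]
  [3, -36, 40, 18, 16, -34, -40, 49, -10, 44] -> [9, -30, 46, 24, 22, -28, -34, 55, -4, 50] -> [9, 55] -> [12, 58] -> [96, 464]
  [50, 25, -7, -9, -14, 50, 38, 31, 33, -2] -> [56, 31, -1, -3, -8, 56, 44, 37, 39, 4] -> [31, -1, -3, 37, 39] -> [34, 2, 0, 40, 42] -> [272, 16, 0, 320, 336]
  [-3, -43, -1, 45, 34, -48, 10, -10, 2] -> [3, -37, 5, 51, 40, -42, 16, -4, 8] -> [3, -37, 5, 51] -> [6, -34, 8, 54] -> [48, -272, 64, 432]
  [5, 50, -22, -1] -> [11, 56, -16, 5] -> [11, 5] -> [14, 8] -> [112, 64]
  [-50, -40, -43, -13, -50, 2, 49, -25, -39] -> [-44, -34, -37, -7, -44, 8, 55, -19, -33] -> [-37, -7, 55, -19, -33] -> [-34, -4, 58, -16, -30] -> [-272, -32, 464, -128, -240]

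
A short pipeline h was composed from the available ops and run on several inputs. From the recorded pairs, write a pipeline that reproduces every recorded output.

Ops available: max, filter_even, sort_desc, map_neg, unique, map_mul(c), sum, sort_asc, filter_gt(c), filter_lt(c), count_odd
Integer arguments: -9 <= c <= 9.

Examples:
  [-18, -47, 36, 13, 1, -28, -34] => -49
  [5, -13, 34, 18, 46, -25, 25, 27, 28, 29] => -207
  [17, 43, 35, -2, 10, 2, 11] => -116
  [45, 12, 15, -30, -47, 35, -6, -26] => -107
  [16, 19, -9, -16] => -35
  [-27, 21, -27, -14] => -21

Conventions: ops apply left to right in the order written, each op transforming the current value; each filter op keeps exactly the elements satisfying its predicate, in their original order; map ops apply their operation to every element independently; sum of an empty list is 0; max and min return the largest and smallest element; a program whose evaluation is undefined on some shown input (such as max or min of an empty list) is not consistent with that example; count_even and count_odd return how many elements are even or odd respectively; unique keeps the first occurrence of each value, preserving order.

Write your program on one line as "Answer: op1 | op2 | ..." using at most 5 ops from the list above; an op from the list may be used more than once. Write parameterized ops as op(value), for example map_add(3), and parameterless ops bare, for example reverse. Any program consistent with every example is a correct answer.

filter_gt(9) | map_neg | sort_asc | sum

Check, running the answer program on each example:
  [-18, -47, 36, 13, 1, -28, -34] -> [36, 13] -> [-36, -13] -> [-36, -13] -> -49
  [5, -13, 34, 18, 46, -25, 25, 27, 28, 29] -> [34, 18, 46, 25, 27, 28, 29] -> [-34, -18, -46, -25, -27, -28, -29] -> [-46, -34, -29, -28, -27, -25, -18] -> -207
  [17, 43, 35, -2, 10, 2, 11] -> [17, 43, 35, 10, 11] -> [-17, -43, -35, -10, -11] -> [-43, -35, -17, -11, -10] -> -116
  [45, 12, 15, -30, -47, 35, -6, -26] -> [45, 12, 15, 35] -> [-45, -12, -15, -35] -> [-45, -35, -15, -12] -> -107
  [16, 19, -9, -16] -> [16, 19] -> [-16, -19] -> [-19, -16] -> -35
  [-27, 21, -27, -14] -> [21] -> [-21] -> [-21] -> -21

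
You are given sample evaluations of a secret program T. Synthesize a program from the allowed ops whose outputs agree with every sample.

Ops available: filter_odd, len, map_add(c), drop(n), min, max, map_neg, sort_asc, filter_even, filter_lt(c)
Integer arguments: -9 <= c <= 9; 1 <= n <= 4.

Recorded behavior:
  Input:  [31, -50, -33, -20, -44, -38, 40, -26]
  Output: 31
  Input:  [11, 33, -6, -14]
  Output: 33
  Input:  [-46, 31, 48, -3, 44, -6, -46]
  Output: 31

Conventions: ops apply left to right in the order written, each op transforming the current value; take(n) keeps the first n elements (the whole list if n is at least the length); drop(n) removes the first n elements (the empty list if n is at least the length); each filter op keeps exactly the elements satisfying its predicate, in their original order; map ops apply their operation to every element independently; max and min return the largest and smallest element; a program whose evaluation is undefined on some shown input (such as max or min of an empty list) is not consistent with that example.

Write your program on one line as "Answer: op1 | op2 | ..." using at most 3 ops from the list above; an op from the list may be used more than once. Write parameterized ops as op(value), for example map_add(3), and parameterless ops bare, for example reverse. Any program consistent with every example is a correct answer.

sort_asc | filter_odd | max

Check, running the answer program on each example:
  [31, -50, -33, -20, -44, -38, 40, -26] -> [-50, -44, -38, -33, -26, -20, 31, 40] -> [-33, 31] -> 31
  [11, 33, -6, -14] -> [-14, -6, 11, 33] -> [11, 33] -> 33
  [-46, 31, 48, -3, 44, -6, -46] -> [-46, -46, -6, -3, 31, 44, 48] -> [-3, 31] -> 31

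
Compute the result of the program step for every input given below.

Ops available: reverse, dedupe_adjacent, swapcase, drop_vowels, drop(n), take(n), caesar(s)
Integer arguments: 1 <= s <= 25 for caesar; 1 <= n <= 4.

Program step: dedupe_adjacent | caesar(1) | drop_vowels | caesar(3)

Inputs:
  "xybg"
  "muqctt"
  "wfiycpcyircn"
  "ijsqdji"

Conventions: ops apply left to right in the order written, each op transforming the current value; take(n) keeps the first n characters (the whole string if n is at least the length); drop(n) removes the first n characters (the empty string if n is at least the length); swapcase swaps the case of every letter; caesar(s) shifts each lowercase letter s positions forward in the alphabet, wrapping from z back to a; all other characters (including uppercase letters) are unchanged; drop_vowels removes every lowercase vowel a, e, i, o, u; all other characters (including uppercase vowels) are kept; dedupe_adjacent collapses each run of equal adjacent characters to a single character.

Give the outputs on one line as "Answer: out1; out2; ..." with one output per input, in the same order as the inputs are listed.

"bcfk"; "qyug"; "ajmcgtgcmvg"; "mnwunm"

Execution, op by op:
  "xybg" -> "xybg" -> "yzch" -> "yzch" -> "bcfk"
  "muqctt" -> "muqct" -> "nvrdu" -> "nvrd" -> "qyug"
  "wfiycpcyircn" -> "wfiycpcyircn" -> "xgjzdqdzjsdo" -> "xgjzdqdzjsd" -> "ajmcgtgcmvg"
  "ijsqdji" -> "ijsqdji" -> "jktrekj" -> "jktrkj" -> "mnwunm"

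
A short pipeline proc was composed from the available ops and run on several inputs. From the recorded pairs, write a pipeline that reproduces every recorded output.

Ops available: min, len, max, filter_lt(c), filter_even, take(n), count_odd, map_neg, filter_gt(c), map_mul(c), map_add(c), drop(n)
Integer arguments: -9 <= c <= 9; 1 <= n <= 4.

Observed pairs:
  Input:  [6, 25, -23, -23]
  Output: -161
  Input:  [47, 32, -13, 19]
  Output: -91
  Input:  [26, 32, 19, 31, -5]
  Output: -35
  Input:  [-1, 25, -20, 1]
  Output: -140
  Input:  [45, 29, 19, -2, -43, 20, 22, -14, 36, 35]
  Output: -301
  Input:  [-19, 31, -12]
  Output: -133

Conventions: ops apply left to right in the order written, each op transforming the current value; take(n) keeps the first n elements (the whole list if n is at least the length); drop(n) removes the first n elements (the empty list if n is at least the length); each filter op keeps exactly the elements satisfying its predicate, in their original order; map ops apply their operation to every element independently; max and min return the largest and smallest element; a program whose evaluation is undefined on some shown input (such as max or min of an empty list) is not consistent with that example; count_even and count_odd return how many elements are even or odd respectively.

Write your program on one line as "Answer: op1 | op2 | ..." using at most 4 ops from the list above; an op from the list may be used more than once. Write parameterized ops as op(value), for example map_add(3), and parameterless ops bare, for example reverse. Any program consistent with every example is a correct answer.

map_neg | map_mul(-7) | min

Check, running the answer program on each example:
  [6, 25, -23, -23] -> [-6, -25, 23, 23] -> [42, 175, -161, -161] -> -161
  [47, 32, -13, 19] -> [-47, -32, 13, -19] -> [329, 224, -91, 133] -> -91
  [26, 32, 19, 31, -5] -> [-26, -32, -19, -31, 5] -> [182, 224, 133, 217, -35] -> -35
  [-1, 25, -20, 1] -> [1, -25, 20, -1] -> [-7, 175, -140, 7] -> -140
  [45, 29, 19, -2, -43, 20, 22, -14, 36, 35] -> [-45, -29, -19, 2, 43, -20, -22, 14, -36, -35] -> [315, 203, 133, -14, -301, 140, 154, -98, 252, 245] -> -301
  [-19, 31, -12] -> [19, -31, 12] -> [-133, 217, -84] -> -133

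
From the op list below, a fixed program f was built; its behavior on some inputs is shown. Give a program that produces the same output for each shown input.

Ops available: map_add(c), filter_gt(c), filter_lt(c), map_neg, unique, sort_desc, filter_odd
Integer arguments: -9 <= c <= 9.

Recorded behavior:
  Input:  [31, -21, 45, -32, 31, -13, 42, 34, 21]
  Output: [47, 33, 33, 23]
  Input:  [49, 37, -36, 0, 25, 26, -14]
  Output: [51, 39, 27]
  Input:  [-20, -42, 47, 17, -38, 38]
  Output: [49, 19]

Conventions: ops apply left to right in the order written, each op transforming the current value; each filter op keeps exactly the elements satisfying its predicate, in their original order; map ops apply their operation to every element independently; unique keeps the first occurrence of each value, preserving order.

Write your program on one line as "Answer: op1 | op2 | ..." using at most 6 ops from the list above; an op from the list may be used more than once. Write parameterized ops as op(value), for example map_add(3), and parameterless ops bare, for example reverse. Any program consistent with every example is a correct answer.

filter_odd | filter_gt(8) | map_add(-4) | sort_desc | map_add(6)

Check, running the answer program on each example:
  [31, -21, 45, -32, 31, -13, 42, 34, 21] -> [31, -21, 45, 31, -13, 21] -> [31, 45, 31, 21] -> [27, 41, 27, 17] -> [41, 27, 27, 17] -> [47, 33, 33, 23]
  [49, 37, -36, 0, 25, 26, -14] -> [49, 37, 25] -> [49, 37, 25] -> [45, 33, 21] -> [45, 33, 21] -> [51, 39, 27]
  [-20, -42, 47, 17, -38, 38] -> [47, 17] -> [47, 17] -> [43, 13] -> [43, 13] -> [49, 19]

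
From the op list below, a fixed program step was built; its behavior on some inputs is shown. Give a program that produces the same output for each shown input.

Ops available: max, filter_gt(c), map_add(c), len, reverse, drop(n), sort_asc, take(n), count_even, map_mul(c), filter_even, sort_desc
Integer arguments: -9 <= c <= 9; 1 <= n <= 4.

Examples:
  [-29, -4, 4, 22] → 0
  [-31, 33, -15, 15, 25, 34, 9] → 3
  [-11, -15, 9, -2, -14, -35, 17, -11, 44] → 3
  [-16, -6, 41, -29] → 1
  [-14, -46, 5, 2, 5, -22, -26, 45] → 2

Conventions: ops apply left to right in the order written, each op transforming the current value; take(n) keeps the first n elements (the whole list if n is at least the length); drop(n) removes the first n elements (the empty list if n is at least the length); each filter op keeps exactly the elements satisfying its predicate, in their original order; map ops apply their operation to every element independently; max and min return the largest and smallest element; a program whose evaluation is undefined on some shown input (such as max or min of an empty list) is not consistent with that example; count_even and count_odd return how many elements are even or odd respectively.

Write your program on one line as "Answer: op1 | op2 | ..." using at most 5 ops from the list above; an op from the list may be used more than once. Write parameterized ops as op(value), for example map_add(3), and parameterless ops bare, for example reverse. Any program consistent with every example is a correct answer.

map_add(-9) | drop(3) | filter_even | sort_asc | len

Check, running the answer program on each example:
  [-29, -4, 4, 22] -> [-38, -13, -5, 13] -> [13] -> [] -> [] -> 0
  [-31, 33, -15, 15, 25, 34, 9] -> [-40, 24, -24, 6, 16, 25, 0] -> [6, 16, 25, 0] -> [6, 16, 0] -> [0, 6, 16] -> 3
  [-11, -15, 9, -2, -14, -35, 17, -11, 44] -> [-20, -24, 0, -11, -23, -44, 8, -20, 35] -> [-11, -23, -44, 8, -20, 35] -> [-44, 8, -20] -> [-44, -20, 8] -> 3
  [-16, -6, 41, -29] -> [-25, -15, 32, -38] -> [-38] -> [-38] -> [-38] -> 1
  [-14, -46, 5, 2, 5, -22, -26, 45] -> [-23, -55, -4, -7, -4, -31, -35, 36] -> [-7, -4, -31, -35, 36] -> [-4, 36] -> [-4, 36] -> 2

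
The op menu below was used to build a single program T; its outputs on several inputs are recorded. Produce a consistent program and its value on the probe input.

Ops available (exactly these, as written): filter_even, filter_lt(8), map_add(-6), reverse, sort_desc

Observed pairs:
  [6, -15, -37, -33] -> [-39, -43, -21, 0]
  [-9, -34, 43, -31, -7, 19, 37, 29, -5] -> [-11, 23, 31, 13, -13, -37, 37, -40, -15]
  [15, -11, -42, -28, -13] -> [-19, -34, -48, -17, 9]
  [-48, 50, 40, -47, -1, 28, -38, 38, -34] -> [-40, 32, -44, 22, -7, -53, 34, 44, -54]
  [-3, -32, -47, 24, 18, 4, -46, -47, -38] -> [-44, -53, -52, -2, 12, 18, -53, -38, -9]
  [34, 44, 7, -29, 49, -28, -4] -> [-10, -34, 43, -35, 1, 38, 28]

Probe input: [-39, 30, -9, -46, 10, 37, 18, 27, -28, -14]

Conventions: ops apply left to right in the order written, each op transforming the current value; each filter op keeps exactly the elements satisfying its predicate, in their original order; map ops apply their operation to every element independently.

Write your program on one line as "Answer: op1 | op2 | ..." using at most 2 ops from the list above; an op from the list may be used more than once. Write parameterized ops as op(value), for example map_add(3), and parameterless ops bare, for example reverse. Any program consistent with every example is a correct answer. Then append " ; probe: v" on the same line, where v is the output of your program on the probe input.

map_add(-6) | reverse ; probe: [-20, -34, 21, 12, 31, 4, -52, -15, 24, -45]

Check, running the answer program on each example:
  [6, -15, -37, -33] -> [0, -21, -43, -39] -> [-39, -43, -21, 0]
  [-9, -34, 43, -31, -7, 19, 37, 29, -5] -> [-15, -40, 37, -37, -13, 13, 31, 23, -11] -> [-11, 23, 31, 13, -13, -37, 37, -40, -15]
  [15, -11, -42, -28, -13] -> [9, -17, -48, -34, -19] -> [-19, -34, -48, -17, 9]
  [-48, 50, 40, -47, -1, 28, -38, 38, -34] -> [-54, 44, 34, -53, -7, 22, -44, 32, -40] -> [-40, 32, -44, 22, -7, -53, 34, 44, -54]
  [-3, -32, -47, 24, 18, 4, -46, -47, -38] -> [-9, -38, -53, 18, 12, -2, -52, -53, -44] -> [-44, -53, -52, -2, 12, 18, -53, -38, -9]
  [34, 44, 7, -29, 49, -28, -4] -> [28, 38, 1, -35, 43, -34, -10] -> [-10, -34, 43, -35, 1, 38, 28]
  probe: [-39, 30, -9, -46, 10, 37, 18, 27, -28, -14] -> [-45, 24, -15, -52, 4, 31, 12, 21, -34, -20] -> [-20, -34, 21, 12, 31, 4, -52, -15, 24, -45]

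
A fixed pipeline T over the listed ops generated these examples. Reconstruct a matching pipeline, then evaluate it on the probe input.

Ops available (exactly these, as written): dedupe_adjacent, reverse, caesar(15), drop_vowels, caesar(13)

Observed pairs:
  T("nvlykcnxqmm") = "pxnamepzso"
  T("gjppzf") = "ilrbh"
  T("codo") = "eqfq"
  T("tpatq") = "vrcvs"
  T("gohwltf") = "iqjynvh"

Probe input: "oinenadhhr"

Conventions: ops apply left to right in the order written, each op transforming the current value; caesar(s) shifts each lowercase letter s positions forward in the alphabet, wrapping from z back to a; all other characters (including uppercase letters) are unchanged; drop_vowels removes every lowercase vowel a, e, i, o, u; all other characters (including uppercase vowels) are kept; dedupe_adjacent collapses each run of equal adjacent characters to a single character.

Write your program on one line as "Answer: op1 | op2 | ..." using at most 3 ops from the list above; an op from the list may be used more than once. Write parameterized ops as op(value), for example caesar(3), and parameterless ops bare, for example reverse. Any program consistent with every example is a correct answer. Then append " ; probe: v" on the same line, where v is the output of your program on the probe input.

caesar(13) | caesar(15) | dedupe_adjacent ; probe: "qkpgpcfjt"

Check, running the answer program on each example:
  "nvlykcnxqmm" -> "aiylxpakdzz" -> "pxnamepzsoo" -> "pxnamepzso"
  "gjppzf" -> "twccms" -> "ilrrbh" -> "ilrbh"
  "codo" -> "pbqb" -> "eqfq" -> "eqfq"
  "tpatq" -> "gcngd" -> "vrcvs" -> "vrcvs"
  "gohwltf" -> "tbujygs" -> "iqjynvh" -> "iqjynvh"
  probe: "oinenadhhr" -> "bvaranquue" -> "qkpgpcfjjt" -> "qkpgpcfjt"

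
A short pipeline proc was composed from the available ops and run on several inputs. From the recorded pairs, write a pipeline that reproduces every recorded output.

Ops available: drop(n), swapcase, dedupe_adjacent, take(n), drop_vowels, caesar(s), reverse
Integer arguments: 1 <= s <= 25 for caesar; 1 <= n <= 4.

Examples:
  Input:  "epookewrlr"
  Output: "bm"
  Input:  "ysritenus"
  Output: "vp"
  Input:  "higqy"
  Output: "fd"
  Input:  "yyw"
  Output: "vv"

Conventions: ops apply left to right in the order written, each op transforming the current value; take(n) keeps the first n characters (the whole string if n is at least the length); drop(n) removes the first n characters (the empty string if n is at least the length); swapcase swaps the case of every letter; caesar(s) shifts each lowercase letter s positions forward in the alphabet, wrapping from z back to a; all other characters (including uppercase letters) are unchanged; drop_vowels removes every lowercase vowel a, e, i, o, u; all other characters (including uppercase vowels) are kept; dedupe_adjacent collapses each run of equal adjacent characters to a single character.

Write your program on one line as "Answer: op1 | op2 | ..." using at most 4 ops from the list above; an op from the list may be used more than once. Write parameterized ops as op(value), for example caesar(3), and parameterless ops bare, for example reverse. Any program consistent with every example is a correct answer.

caesar(23) | drop_vowels | take(2)

Check, running the answer program on each example:
  "epookewrlr" -> "bmllhbtoio" -> "bmllhbt" -> "bm"
  "ysritenus" -> "vpofqbkrp" -> "vpfqbkrp" -> "vp"
  "higqy" -> "efdnv" -> "fdnv" -> "fd"
  "yyw" -> "vvt" -> "vvt" -> "vv"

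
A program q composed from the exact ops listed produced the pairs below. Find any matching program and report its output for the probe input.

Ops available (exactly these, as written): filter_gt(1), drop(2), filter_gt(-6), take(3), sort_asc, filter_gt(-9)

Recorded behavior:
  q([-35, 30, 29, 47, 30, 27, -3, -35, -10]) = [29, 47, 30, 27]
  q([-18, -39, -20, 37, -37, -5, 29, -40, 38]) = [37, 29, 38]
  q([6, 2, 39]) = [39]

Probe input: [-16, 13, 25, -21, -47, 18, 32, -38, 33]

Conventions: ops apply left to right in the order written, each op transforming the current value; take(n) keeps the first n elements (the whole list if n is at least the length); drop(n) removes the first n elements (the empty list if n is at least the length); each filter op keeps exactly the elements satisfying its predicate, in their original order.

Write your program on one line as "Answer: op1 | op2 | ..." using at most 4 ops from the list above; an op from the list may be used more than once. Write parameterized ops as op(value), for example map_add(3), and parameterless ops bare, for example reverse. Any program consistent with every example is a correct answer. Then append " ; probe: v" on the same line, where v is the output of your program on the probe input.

drop(2) | filter_gt(-9) | filter_gt(1) ; probe: [25, 18, 32, 33]

Check, running the answer program on each example:
  [-35, 30, 29, 47, 30, 27, -3, -35, -10] -> [29, 47, 30, 27, -3, -35, -10] -> [29, 47, 30, 27, -3] -> [29, 47, 30, 27]
  [-18, -39, -20, 37, -37, -5, 29, -40, 38] -> [-20, 37, -37, -5, 29, -40, 38] -> [37, -5, 29, 38] -> [37, 29, 38]
  [6, 2, 39] -> [39] -> [39] -> [39]
  probe: [-16, 13, 25, -21, -47, 18, 32, -38, 33] -> [25, -21, -47, 18, 32, -38, 33] -> [25, 18, 32, 33] -> [25, 18, 32, 33]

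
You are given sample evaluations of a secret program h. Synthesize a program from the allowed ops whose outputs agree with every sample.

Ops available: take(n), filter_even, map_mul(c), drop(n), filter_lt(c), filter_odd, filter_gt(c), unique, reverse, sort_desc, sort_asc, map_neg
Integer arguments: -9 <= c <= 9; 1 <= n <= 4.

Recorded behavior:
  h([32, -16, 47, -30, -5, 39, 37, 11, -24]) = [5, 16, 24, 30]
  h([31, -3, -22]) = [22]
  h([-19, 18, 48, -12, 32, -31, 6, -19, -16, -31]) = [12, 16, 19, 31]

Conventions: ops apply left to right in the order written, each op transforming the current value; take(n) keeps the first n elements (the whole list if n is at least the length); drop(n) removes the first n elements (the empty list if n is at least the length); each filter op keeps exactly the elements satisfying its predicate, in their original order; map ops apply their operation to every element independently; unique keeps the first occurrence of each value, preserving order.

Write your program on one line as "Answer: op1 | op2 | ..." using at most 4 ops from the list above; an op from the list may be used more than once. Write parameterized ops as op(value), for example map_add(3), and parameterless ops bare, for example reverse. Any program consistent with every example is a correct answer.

map_neg | sort_asc | filter_gt(4) | unique

Check, running the answer program on each example:
  [32, -16, 47, -30, -5, 39, 37, 11, -24] -> [-32, 16, -47, 30, 5, -39, -37, -11, 24] -> [-47, -39, -37, -32, -11, 5, 16, 24, 30] -> [5, 16, 24, 30] -> [5, 16, 24, 30]
  [31, -3, -22] -> [-31, 3, 22] -> [-31, 3, 22] -> [22] -> [22]
  [-19, 18, 48, -12, 32, -31, 6, -19, -16, -31] -> [19, -18, -48, 12, -32, 31, -6, 19, 16, 31] -> [-48, -32, -18, -6, 12, 16, 19, 19, 31, 31] -> [12, 16, 19, 19, 31, 31] -> [12, 16, 19, 31]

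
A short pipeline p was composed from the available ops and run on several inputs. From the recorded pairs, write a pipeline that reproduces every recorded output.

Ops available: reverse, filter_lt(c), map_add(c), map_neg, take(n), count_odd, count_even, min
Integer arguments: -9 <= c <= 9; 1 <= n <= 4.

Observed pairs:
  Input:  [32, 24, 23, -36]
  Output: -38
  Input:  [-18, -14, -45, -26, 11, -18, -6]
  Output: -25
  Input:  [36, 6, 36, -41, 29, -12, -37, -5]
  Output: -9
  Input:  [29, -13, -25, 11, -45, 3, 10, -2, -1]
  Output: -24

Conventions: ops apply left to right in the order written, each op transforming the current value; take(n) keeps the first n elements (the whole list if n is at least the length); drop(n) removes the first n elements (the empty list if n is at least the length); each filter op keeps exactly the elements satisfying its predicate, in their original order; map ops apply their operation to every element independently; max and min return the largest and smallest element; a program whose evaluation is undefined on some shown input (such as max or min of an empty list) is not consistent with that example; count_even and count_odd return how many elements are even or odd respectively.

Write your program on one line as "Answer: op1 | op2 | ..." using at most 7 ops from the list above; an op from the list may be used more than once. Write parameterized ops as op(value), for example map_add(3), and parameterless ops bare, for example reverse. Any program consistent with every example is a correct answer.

reverse | take(3) | map_add(7) | map_add(7) | map_neg | min

Check, running the answer program on each example:
  [32, 24, 23, -36] -> [-36, 23, 24, 32] -> [-36, 23, 24] -> [-29, 30, 31] -> [-22, 37, 38] -> [22, -37, -38] -> -38
  [-18, -14, -45, -26, 11, -18, -6] -> [-6, -18, 11, -26, -45, -14, -18] -> [-6, -18, 11] -> [1, -11, 18] -> [8, -4, 25] -> [-8, 4, -25] -> -25
  [36, 6, 36, -41, 29, -12, -37, -5] -> [-5, -37, -12, 29, -41, 36, 6, 36] -> [-5, -37, -12] -> [2, -30, -5] -> [9, -23, 2] -> [-9, 23, -2] -> -9
  [29, -13, -25, 11, -45, 3, 10, -2, -1] -> [-1, -2, 10, 3, -45, 11, -25, -13, 29] -> [-1, -2, 10] -> [6, 5, 17] -> [13, 12, 24] -> [-13, -12, -24] -> -24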